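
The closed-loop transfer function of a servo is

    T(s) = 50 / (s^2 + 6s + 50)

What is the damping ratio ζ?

ζ ≈ 0.4243

Compare the denominator to the standard form s^2 + 2ζωₙs + ωₙ².
ωₙ² = 50, so ωₙ = √50 ≈ 7.071 rad/s.
2ζωₙ = 6, so ζ = 6/(2·√50) ≈ 0.4243.
With ζ = 0.4243 the response is underdamped.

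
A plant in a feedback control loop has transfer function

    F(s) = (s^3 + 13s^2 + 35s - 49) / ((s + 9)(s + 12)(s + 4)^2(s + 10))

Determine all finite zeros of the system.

Set the numerator to zero: s^3 + 13s^2 + 35s - 49 = 0.
Factoring: (s + 7)^2(s - 1) = 0.

s = -7, 1, -7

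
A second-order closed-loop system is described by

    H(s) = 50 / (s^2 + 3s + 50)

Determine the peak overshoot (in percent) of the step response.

%OS ≈ 50.6%

Comparing s^2 + 3s + 50 to s^2 + 2ζωₙs + ωₙ²: ωₙ = √50 ≈ 7.071 rad/s and ζ = 3/(2·√50) ≈ 0.2121.
%OS = 100·exp(−πζ/√(1−ζ²)) = 100·exp(−π·0.2121/√(1−0.2121²)) ≈ 50.6%.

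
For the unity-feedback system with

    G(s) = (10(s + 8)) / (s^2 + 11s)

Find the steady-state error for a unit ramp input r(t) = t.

e_ss = 0.1375

G(s) has one pole at the origin.
This is a Type 1 system. Kv = lim_{s→0} s·G(s) = 80/11.
e_ss = 1/Kv = 1/(80/11) = 11/80 ≈ 0.1375.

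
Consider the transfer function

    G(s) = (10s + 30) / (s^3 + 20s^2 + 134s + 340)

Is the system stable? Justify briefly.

The denominator s^3 + 20s^2 + 134s + 340 factors as (s^2 + 10s + 34)(s + 10), giving poles at s = -5 + 3j, -5 - 3j, -10.
Since all poles lie strictly in the left half-plane, the system is stable.

stable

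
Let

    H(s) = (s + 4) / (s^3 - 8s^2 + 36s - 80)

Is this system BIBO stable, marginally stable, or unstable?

unstable

The denominator s^3 - 8s^2 + 36s - 80 factors as (s^2 - 4s + 20)(s - 4), giving poles at s = 2 + 4j, 2 - 4j, 4.
Since the pole(s) at s = 2 + 4j, 2 - 4j, 4 lie in the right half-plane, the system is unstable.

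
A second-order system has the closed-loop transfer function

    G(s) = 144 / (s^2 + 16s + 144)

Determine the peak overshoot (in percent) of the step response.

%OS ≈ 6.02%

Comparing s^2 + 16s + 144 to s^2 + 2ζωₙs + ωₙ²: ωₙ = 12 rad/s and ζ = 16/(2·12) ≈ 0.6667.
%OS = 100·exp(−πζ/√(1−ζ²)) = 100·exp(−π·0.6667/√(1−0.6667²)) ≈ 6.02%.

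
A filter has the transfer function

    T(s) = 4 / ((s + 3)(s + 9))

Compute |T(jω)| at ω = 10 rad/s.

|T(j10)| ≈ 0.02848

Substitute s = j10: numerator = 4, denominator = -73 + j120.
|T(j10)| = |4| / |-73 + j120| = 4 / 140.46 ≈ 0.02848.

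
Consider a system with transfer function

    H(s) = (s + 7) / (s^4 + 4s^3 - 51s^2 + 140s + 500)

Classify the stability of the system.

unstable

The denominator s^4 + 4s^3 - 51s^2 + 140s + 500 factors as (s + 10)(s + 2)(s^2 - 8s + 25), giving poles at s = -10, -2, 4 ± 3j.
Since the pole(s) at s = 4 ± 3j lie in the right half-plane, the system is unstable.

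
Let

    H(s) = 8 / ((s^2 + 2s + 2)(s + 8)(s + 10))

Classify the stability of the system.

stable

The poles can be read from the denominator factors: s = -1 ± j, -8, -10.
Since all poles lie strictly in the left half-plane, the system is stable.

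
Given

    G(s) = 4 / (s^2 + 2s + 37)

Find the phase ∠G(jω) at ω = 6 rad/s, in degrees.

∠G(j6) ≈ -85.24°

At s = j6: numerator = 4, denominator = 1 + j12.
∠G = ∠num − ∠den = 0° − (85.236°) = -85.24°.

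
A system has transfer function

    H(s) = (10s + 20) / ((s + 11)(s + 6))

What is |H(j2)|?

Substitute s = j2: numerator = 20 + j20, denominator = 62 + j34.
|H(j2)| = |20 + j20| / |62 + j34| = 28.284 / 70.711 = 0.4000.

|H(j2)| = 0.4000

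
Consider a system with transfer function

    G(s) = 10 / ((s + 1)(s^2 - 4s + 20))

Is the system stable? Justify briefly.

unstable

The poles can be read from the denominator factors: s = -1, 2 ± 4j.
Since the pole(s) at s = 2 + 4j, 2 - 4j lie in the right half-plane, the system is unstable.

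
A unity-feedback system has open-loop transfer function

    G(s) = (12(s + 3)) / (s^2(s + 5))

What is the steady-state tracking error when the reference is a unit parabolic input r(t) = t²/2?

G(s) has 2 poles at the origin.
This is a Type 2 system. Ka = lim_{s→0} s^2·G(s) = 36/5.
e_ss = 1/Ka = 1/(36/5) = 5/36 ≈ 0.1389.

e_ss = 0.1389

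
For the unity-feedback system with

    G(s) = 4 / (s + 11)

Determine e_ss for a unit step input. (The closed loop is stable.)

G(s) has no poles at the origin.
This is a Type 0 system. Kp = lim_{s→0} G(s) = 4/11.
e_ss = 1/(1 + Kp) = 1/(1 + 4/11) = 11/15 ≈ 0.7333.

e_ss = 0.7333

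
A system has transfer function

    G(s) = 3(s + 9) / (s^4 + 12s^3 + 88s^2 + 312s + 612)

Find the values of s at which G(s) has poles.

s = -3 + 5j, -3 - 5j, -3 + 3j, -3 - 3j

The poles are the roots of the denominator s^4 + 12s^3 + 88s^2 + 312s + 612 = 0.
No real roots exist; factor into two real quadratics: (s^2 + 6s + 34)(s^2 + 6s + 18) = 0.
Each quadratic gives a conjugate pair via the quadratic formula.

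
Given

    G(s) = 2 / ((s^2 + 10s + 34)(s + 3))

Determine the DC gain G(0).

At s = 0 each factor (s + a) contributes a and each (s^2 + bs + c) contributes c.
G(0) = 2·1 / ((34) · (3)) = 2/102 = 1/51.

G(0) = 1/51 ≈ 0.01961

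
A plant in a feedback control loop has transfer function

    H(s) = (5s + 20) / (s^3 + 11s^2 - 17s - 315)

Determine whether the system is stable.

unstable

The denominator s^3 + 11s^2 - 17s - 315 factors as (s + 9)(s + 7)(s - 5), giving poles at s = -9, -7, 5.
Since the pole(s) at s = 5 lie in the right half-plane, the system is unstable.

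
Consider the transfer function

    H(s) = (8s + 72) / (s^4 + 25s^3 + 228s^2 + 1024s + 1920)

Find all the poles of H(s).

s = -4 ± 4j, -5, -12

The poles are the roots of the denominator s^4 + 25s^3 + 228s^2 + 1024s + 1920 = 0.
Trying s = -5: the polynomial evaluates to 0, so (s + 5) is a factor.
Dividing out leaves s^3 + 20s^2 + 128s + 384 = 0.
This factors further as (s^2 + 8s + 32)(s + 12) = 0.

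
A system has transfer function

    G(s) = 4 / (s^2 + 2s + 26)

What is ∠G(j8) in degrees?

∠G(j8) ≈ -157.2°

At s = j8: numerator = 4, denominator = -38 + j16.
∠G = ∠num − ∠den = 0° − (157.17°) = -157.2°.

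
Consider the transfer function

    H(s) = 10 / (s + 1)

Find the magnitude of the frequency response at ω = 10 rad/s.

|H(j10)| ≈ 0.9950

Substitute s = j10: numerator = 10, denominator = 1 + j10.
|H(j10)| = |10| / |1 + j10| = 10 / 10.050 ≈ 0.9950.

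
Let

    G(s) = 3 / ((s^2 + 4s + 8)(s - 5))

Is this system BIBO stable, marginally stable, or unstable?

The poles can be read from the denominator factors: s = -2 ± 2j, 5.
Since the pole(s) at s = 5 lie in the right half-plane, the system is unstable.

unstable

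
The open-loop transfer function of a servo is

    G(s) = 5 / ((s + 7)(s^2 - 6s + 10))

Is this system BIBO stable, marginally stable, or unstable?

unstable

The poles can be read from the denominator factors: s = -7, 3 ± j.
Since the pole(s) at s = 3 ± j lie in the right half-plane, the system is unstable.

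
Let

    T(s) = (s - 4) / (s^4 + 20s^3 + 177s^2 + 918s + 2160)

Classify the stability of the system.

stable

The denominator s^4 + 20s^3 + 177s^2 + 918s + 2160 factors as (s + 6)(s^2 + 6s + 45)(s + 8), giving poles at s = -6, -3 ± 6j, -8.
Since all poles lie strictly in the left half-plane, the system is stable.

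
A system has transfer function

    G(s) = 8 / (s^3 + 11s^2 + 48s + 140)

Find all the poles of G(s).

The poles are the roots of the denominator s^3 + 11s^2 + 48s + 140 = 0.
Trying s = -7: the polynomial evaluates to 0, so (s + 7) is a factor.
Dividing out leaves s^2 + 4s + 20 = 0.
The quadratic formula then gives s = -2 ± 4j.

s = -2 + 4j, -2 - 4j, -7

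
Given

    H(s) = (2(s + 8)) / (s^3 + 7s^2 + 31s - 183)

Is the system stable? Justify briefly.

The denominator s^3 + 7s^2 + 31s - 183 factors as (s^2 + 10s + 61)(s - 3), giving poles at s = -5 ± 6j, 3.
Since the pole(s) at s = 3 lie in the right half-plane, the system is unstable.

unstable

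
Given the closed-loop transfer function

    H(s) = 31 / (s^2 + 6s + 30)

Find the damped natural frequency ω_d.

Comparing s^2 + 6s + 30 to s^2 + 2ζωₙs + ωₙ²: ωₙ = √30 ≈ 5.477 rad/s and ζ = 6/(2·√30) ≈ 0.5477.
ζωₙ = 6/2 = 3, so ω_d = ωₙ√(1−ζ²) = √(ωₙ² − (ζωₙ)²) = √(30 − 3²) = √21 ≈ 4.583 rad/s.

ω_d ≈ 4.583 rad/s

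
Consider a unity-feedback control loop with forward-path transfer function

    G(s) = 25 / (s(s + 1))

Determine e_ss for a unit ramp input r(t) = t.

G(s) has one pole at the origin.
This is a Type 1 system. Kv = lim_{s→0} s·G(s) = 25/1.
e_ss = 1/Kv = 1/(25) = 1/25 ≈ 0.04000.

e_ss = 0.04000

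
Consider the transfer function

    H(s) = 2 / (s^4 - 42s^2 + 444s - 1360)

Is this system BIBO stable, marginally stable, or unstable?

The denominator s^4 - 42s^2 + 444s - 1360 factors as (s^2 - 6s + 34)(s - 4)(s + 10), giving poles at s = 3 ± 5j, 4, -10.
Since the pole(s) at s = 3 + 5j, 3 - 5j, 4 lie in the right half-plane, the system is unstable.

unstable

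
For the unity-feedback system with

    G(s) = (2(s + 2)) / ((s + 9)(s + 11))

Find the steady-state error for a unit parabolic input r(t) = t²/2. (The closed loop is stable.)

e_ss = ∞

G(s) has no poles at the origin.
This is a Type 0 system; Ka = lim_{s→0} s^2·G(s) = 0, so the steady-state error for a parabola input is infinite.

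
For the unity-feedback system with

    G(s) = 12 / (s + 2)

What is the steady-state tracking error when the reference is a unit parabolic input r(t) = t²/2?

G(s) has no poles at the origin.
This is a Type 0 system; Ka = lim_{s→0} s^2·G(s) = 0, so the steady-state error for a parabola input is infinite.

e_ss = ∞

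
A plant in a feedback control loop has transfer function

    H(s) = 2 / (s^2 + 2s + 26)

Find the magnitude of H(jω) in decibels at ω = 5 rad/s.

Substitute s = j5: numerator = 2, denominator = 1 + j10.
|H(j5)| = |2| / |1 + j10| = 2 / 10.050 ≈ 0.1990.
In decibels: 20·log₁₀(0.1990) ≈ -14.0 dB.

|H(j5)|_dB ≈ -14.0 dB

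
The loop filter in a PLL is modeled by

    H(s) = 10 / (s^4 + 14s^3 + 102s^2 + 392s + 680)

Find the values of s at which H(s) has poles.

The poles are the roots of the denominator s^4 + 14s^3 + 102s^2 + 392s + 680 = 0.
No real roots exist; factor into two real quadratics: (s^2 + 6s + 34)(s^2 + 8s + 20) = 0.
Each quadratic gives a conjugate pair via the quadratic formula.

s = -3 + 5j, -3 - 5j, -4 + 2j, -4 - 2j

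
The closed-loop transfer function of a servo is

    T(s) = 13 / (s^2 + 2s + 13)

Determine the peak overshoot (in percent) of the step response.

Comparing s^2 + 2s + 13 to s^2 + 2ζωₙs + ωₙ²: ωₙ = √13 ≈ 3.606 rad/s and ζ = 2/(2·√13) ≈ 0.2774.
%OS = 100·exp(−πζ/√(1−ζ²)) = 100·exp(−π·0.2774/√(1−0.2774²)) ≈ 40.4%.

%OS ≈ 40.4%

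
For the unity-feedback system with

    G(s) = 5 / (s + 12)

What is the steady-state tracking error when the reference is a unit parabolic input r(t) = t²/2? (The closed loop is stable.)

G(s) has no poles at the origin.
This is a Type 0 system; Ka = lim_{s→0} s^2·G(s) = 0, so the steady-state error for a parabola input is infinite.

e_ss = ∞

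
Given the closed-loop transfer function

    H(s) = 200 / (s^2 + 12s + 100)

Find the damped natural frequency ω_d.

Comparing s^2 + 12s + 100 to s^2 + 2ζωₙs + ωₙ²: ωₙ = 10 rad/s and ζ = 12/(2·10) = 0.6.
ζωₙ = 12/2 = 6, so ω_d = ωₙ√(1−ζ²) = √(ωₙ² − (ζωₙ)²) = √(100 − 6²) = √64 = 8 rad/s.

ω_d = 8 rad/s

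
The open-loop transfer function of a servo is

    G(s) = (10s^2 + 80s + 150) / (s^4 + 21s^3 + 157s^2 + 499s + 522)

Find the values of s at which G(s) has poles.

The poles are the roots of the denominator s^4 + 21s^3 + 157s^2 + 499s + 522 = 0.
Trying s = -2: the polynomial evaluates to 0, so (s + 2) is a factor.
Dividing out leaves s^3 + 19s^2 + 119s + 261 = 0.
This factors further as (s^2 + 10s + 29)(s + 9) = 0.

s = -2, -5 + 2j, -5 - 2j, -9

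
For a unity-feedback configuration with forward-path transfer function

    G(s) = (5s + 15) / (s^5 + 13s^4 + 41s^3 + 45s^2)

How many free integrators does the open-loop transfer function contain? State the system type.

Factor s from the denominator: s^5 + 13s^4 + 41s^3 + 45s^2 = s^2·(s^3 + 13s^2 + 41s + 45).
There are 2 poles at the origin, so the system is Type 2.

Type 2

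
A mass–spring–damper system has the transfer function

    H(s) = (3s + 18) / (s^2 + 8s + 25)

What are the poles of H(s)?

s = -4 ± 3j

The poles are the roots of the denominator s^2 + 8s + 25 = 0.
Using the quadratic formula: s = (-8 ± √(-36))/2 = -4 ± 3j.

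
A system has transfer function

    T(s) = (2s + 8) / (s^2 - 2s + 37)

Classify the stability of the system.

The denominator s^2 - 2s + 37 factors as (s^2 - 2s + 37), giving poles at s = 1 + 6j, 1 - 6j.
Since the pole(s) at s = 1 ± 6j lie in the right half-plane, the system is unstable.

unstable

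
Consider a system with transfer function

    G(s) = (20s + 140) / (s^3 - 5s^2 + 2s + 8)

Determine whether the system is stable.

unstable

The denominator s^3 - 5s^2 + 2s + 8 factors as (s + 1)(s - 4)(s - 2), giving poles at s = -1, 4, 2.
Since the pole(s) at s = 4, 2 lie in the right half-plane, the system is unstable.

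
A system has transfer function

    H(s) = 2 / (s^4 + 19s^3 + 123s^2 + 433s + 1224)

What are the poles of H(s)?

The poles are the roots of the denominator s^4 + 19s^3 + 123s^2 + 433s + 1224 = 0.
Trying s = -8: the polynomial evaluates to 0, so (s + 8) is a factor.
Dividing out leaves s^3 + 11s^2 + 35s + 153 = 0.
This factors further as (s^2 + 2s + 17)(s + 9) = 0.

s = -8, -1 + 4j, -1 - 4j, -9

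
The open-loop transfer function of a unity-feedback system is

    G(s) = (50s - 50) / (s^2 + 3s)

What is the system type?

Type 1

Factor s from the denominator: s^2 + 3s = s·(s + 3).
There is 1 pole at the origin, so the system is Type 1.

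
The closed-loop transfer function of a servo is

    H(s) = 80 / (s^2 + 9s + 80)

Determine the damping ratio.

ζ ≈ 0.5031

Compare the denominator to the standard form s^2 + 2ζωₙs + ωₙ².
ωₙ² = 80, so ωₙ = √80 ≈ 8.944 rad/s.
2ζωₙ = 9, so ζ = 9/(2·√80) ≈ 0.5031.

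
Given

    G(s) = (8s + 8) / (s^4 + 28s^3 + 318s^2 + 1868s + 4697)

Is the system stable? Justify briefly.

stable

The denominator s^4 + 28s^3 + 318s^2 + 1868s + 4697 factors as (s^2 + 10s + 61)(s + 11)(s + 7), giving poles at s = -5 ± 6j, -11, -7.
Since all poles lie strictly in the left half-plane, the system is stable.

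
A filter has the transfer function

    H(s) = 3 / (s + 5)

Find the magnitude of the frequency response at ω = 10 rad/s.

Substitute s = j10: numerator = 3, denominator = 5 + j10.
|H(j10)| = |3| / |5 + j10| = 3 / 11.180 ≈ 0.2683.

|H(j10)| ≈ 0.2683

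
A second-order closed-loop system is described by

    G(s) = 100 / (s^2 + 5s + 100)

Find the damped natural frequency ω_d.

ω_d ≈ 9.682 rad/s

Comparing s^2 + 5s + 100 to s^2 + 2ζωₙs + ωₙ²: ωₙ = 10 rad/s and ζ = 5/(2·10) = 0.25.
ζωₙ = 5/2 = 2.5, so ω_d = ωₙ√(1−ζ²) = √(ωₙ² − (ζωₙ)²) = √(100 − 2.5²) = √93.75 ≈ 9.682 rad/s.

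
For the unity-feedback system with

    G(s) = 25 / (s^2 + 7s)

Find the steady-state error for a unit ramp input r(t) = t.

e_ss = 0.2800

G(s) has one pole at the origin.
This is a Type 1 system. Kv = lim_{s→0} s·G(s) = 25/7.
e_ss = 1/Kv = 1/(25/7) = 7/25 ≈ 0.2800.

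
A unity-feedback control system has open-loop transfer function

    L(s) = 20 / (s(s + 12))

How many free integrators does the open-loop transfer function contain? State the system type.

Type 1

The denominator has 1 factor of s at the origin (free integrator), so this is a Type 1 system.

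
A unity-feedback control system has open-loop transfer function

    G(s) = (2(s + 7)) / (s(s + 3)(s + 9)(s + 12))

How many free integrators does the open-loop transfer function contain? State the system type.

Type 1

The denominator has 1 factor of s at the origin (free integrator), so this is a Type 1 system.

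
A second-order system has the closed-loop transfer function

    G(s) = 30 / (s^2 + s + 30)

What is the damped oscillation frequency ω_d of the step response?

Comparing s^2 + s + 30 to s^2 + 2ζωₙs + ωₙ²: ωₙ = √30 ≈ 5.477 rad/s and ζ = 1/(2·√30) ≈ 0.09129.
ζωₙ = 1/2 = 0.5, so ω_d = ωₙ√(1−ζ²) = √(ωₙ² − (ζωₙ)²) = √(30 − 0.5²) = √29.75 ≈ 5.454 rad/s.

ω_d ≈ 5.454 rad/s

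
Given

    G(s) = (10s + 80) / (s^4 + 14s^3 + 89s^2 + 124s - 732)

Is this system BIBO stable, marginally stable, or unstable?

unstable

The denominator s^4 + 14s^3 + 89s^2 + 124s - 732 factors as (s^2 + 10s + 61)(s + 6)(s - 2), giving poles at s = -5 + 6j, -5 - 6j, -6, 2.
Since the pole(s) at s = 2 lie in the right half-plane, the system is unstable.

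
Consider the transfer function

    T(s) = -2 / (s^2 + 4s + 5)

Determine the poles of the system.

The poles are the roots of the denominator s^2 + 4s + 5 = 0.
Using the quadratic formula: s = (-4 ± √(-4))/2 = -2 ± 1j.

s = -2 ± j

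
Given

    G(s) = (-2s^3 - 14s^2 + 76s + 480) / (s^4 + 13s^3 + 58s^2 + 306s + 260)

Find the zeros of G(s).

s = 6, -8, -5

Set the numerator to zero: -2s^3 - 14s^2 + 76s + 480 = 0, i.e. -2·(s^3 + 7s^2 - 38s - 240) = 0.
Factoring: (s - 6)(s + 8)(s + 5) = 0.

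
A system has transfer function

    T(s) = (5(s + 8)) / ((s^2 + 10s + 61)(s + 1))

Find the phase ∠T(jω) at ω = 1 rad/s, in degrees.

∠T(j1) ≈ -47.34°

At s = j1: numerator = 40 + j5, denominator = 50 + j70.
∠T = ∠num − ∠den = 7.1250° − (54.462°) = -47.34°.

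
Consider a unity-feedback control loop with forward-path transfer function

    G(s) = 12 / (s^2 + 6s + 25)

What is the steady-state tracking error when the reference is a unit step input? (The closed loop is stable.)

e_ss = 0.6757

G(s) has no poles at the origin.
This is a Type 0 system. Kp = lim_{s→0} G(s) = 12/25.
e_ss = 1/(1 + Kp) = 1/(1 + 12/25) = 25/37 ≈ 0.6757.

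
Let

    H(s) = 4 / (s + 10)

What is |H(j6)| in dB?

|H(j6)|_dB ≈ -9.29 dB

Substitute s = j6: numerator = 4, denominator = 10 + j6.
|H(j6)| = |4| / |10 + j6| = 4 / 11.662 ≈ 0.3430.
In decibels: 20·log₁₀(0.3430) ≈ -9.29 dB.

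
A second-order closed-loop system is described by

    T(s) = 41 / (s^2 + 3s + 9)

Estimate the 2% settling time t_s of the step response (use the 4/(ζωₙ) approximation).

t_s ≈ 2.667 s

Comparing s^2 + 3s + 9 to s^2 + 2ζωₙs + ωₙ²: ωₙ = 3 rad/s and ζ = 3/(2·3) = 0.5.
ζωₙ = 3/2 = 1.5, so t_s ≈ 4/(ζωₙ) = 4/1.5 ≈ 2.667 s.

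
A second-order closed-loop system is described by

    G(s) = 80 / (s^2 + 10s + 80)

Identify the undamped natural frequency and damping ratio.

ωₙ ≈ 8.944 rad/s, ζ ≈ 0.5590

Compare the denominator to the standard form s^2 + 2ζωₙs + ωₙ².
ωₙ² = 80, so ωₙ = √80 ≈ 8.944 rad/s.
2ζωₙ = 10, so ζ = 10/(2·√80) ≈ 0.5590.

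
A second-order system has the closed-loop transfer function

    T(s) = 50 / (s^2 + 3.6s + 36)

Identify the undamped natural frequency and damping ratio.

ωₙ = 6 rad/s, ζ = 0.3

Compare the denominator to the standard form s^2 + 2ζωₙs + ωₙ².
ωₙ² = 36, so ωₙ = 6 rad/s.
2ζωₙ = 3.6, so ζ = 3.6/(2·6) = 0.3.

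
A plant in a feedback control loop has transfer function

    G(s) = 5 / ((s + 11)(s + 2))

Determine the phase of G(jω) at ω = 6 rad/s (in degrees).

∠G(j6) ≈ -100.2°

At s = j6: numerator = 5, denominator = -14 + j78.
∠G = ∠num − ∠den = 0° − (100.18°) = -100.2°.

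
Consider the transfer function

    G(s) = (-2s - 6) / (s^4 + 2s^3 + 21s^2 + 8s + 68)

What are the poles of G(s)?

The poles are the roots of the denominator s^4 + 2s^3 + 21s^2 + 8s + 68 = 0.
No real roots exist; factor into two real quadratics: (s^2 + 4)(s^2 + 2s + 17) = 0.
Each quadratic gives a conjugate pair via the quadratic formula.

s = ±2j, -1 ± 4j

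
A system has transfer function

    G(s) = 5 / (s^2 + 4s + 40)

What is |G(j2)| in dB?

Substitute s = j2: numerator = 5, denominator = 36 + j8.
|G(j2)| = |5| / |36 + j8| = 5 / 36.878 ≈ 0.1356.
In decibels: 20·log₁₀(0.1356) ≈ -17.4 dB.

|G(j2)|_dB ≈ -17.4 dB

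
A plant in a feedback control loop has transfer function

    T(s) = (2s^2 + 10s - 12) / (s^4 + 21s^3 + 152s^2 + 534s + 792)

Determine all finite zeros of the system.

Set the numerator to zero: 2s^2 + 10s - 12 = 0, i.e. 2·(s^2 + 5s - 6) = 0.
Factoring: (s - 1)(s + 6) = 0.

s = 1, -6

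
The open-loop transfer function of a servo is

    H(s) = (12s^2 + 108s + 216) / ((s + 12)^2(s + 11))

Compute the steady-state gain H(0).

Set s = 0: H(0) = (216) / (1584) = 3/22.

H(0) = 3/22 ≈ 0.1364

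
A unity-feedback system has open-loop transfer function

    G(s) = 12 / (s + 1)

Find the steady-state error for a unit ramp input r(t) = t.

G(s) has no poles at the origin.
This is a Type 0 system; Kv = lim_{s→0} s·G(s) = 0, so the steady-state error for a ramp input is infinite.

e_ss = ∞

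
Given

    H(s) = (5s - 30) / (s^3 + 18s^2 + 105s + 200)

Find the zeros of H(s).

s = 6

Set the numerator to zero: 5s - 30 = 0, i.e. 5·(s - 6) = 0.
So s = 6.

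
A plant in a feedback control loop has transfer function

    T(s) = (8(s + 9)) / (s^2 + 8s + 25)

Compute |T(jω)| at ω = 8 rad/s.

Substitute s = j8: numerator = 72 + j64, denominator = -39 + j64.
|T(j8)| = |72 + j64| / |-39 + j64| = 96.333 / 74.947 ≈ 1.285.

|T(j8)| ≈ 1.285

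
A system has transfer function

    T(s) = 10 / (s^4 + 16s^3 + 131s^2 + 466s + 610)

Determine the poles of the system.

s = -3 ± j, -5 ± 6j

The poles are the roots of the denominator s^4 + 16s^3 + 131s^2 + 466s + 610 = 0.
No real roots exist; factor into two real quadratics: (s^2 + 6s + 10)(s^2 + 10s + 61) = 0.
Each quadratic gives a conjugate pair via the quadratic formula.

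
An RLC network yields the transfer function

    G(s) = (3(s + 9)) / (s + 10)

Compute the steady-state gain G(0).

G(0) = 27/10 ≈ 2.700

At s = 0 each factor (s + a) contributes a and each (s^2 + bs + c) contributes c.
G(0) = 3·(9) / ((10)) = 27/10 = 27/10.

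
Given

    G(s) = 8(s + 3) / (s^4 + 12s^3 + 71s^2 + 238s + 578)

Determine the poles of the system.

The poles are the roots of the denominator s^4 + 12s^3 + 71s^2 + 238s + 578 = 0.
No real roots exist; factor into two real quadratics: (s^2 + 10s + 34)(s^2 + 2s + 17) = 0.
Each quadratic gives a conjugate pair via the quadratic formula.

s = -5 + 3j, -5 - 3j, -1 + 4j, -1 - 4j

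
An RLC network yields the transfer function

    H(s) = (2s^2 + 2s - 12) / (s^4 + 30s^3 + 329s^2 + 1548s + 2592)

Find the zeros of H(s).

Set the numerator to zero: 2s^2 + 2s - 12 = 0, i.e. 2·(s^2 + s - 6) = 0.
Factoring: (s - 2)(s + 3) = 0.

s = 2, -3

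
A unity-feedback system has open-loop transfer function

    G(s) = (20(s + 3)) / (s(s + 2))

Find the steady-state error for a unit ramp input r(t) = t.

e_ss = 0.03333

G(s) has one pole at the origin.
This is a Type 1 system. Kv = lim_{s→0} s·G(s) = 60/2 = 30.
e_ss = 1/Kv = 1/(30) = 1/30 ≈ 0.03333.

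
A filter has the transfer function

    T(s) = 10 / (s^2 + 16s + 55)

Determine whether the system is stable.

The denominator s^2 + 16s + 55 factors as (s + 5)(s + 11), giving poles at s = -5, -11.
Since all poles lie strictly in the left half-plane, the system is stable.

stable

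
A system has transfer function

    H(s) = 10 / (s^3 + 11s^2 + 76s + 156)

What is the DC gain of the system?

Set s = 0: H(0) = (10) / (156) = 5/78.

H(0) = 5/78 ≈ 0.06410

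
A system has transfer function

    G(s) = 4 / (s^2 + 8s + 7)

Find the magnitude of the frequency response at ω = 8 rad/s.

Substitute s = j8: numerator = 4, denominator = -57 + j64.
|G(j8)| = |4| / |-57 + j64| = 4 / 85.703 ≈ 0.04667.

|G(j8)| ≈ 0.04667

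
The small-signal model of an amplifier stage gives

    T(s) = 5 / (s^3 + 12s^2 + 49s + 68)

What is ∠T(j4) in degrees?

At s = j4: numerator = 5, denominator = -124 + j132.
∠T = ∠num − ∠den = 0° − (133.21°) = -133.2°.

∠T(j4) ≈ -133.2°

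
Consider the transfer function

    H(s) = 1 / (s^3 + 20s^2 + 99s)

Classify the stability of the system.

marginally stable

The denominator s^3 + 20s^2 + 99s factors as s(s + 11)(s + 9), giving poles at s = 0, -11, -9.
Since the simple pole(s) at s = 0 lie on the jω-axis with none in the right half-plane, the system is marginally stable.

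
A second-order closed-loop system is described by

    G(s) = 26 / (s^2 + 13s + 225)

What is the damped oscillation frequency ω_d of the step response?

Comparing s^2 + 13s + 225 to s^2 + 2ζωₙs + ωₙ²: ωₙ = 15 rad/s and ζ = 13/(2·15) ≈ 0.4333.
ζωₙ = 13/2 = 6.5, so ω_d = ωₙ√(1−ζ²) = √(ωₙ² − (ζωₙ)²) = √(225 − 6.5²) = √182.75 ≈ 13.52 rad/s.

ω_d ≈ 13.52 rad/s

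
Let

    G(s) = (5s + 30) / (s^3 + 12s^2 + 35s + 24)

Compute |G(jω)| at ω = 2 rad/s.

Substitute s = j2: numerator = 30 + j10, denominator = -24 + j62.
|G(j2)| = |30 + j10| / |-24 + j62| = 31.623 / 66.483 ≈ 0.4757.

|G(j2)| ≈ 0.4757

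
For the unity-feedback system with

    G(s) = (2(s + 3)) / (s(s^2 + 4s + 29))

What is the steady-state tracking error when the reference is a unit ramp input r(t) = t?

G(s) has one pole at the origin.
This is a Type 1 system. Kv = lim_{s→0} s·G(s) = 6/29.
e_ss = 1/Kv = 1/(6/29) = 29/6 ≈ 4.833.

e_ss = 4.833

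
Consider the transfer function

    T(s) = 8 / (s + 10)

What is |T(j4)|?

|T(j4)| ≈ 0.7428

Substitute s = j4: numerator = 8, denominator = 10 + j4.
|T(j4)| = |8| / |10 + j4| = 8 / 10.770 ≈ 0.7428.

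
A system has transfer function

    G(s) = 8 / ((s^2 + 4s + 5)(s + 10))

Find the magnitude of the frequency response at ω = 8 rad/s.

Substitute s = j8: numerator = 8, denominator = -846 - j152.
|G(j8)| = |8| / |-846 - j152| = 8 / 859.55 ≈ 0.009307.

|G(j8)| ≈ 0.009307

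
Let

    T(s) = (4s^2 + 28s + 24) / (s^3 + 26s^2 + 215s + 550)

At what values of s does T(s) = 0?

s = -1, -6

Set the numerator to zero: 4s^2 + 28s + 24 = 0, i.e. 4·(s^2 + 7s + 6) = 0.
Factoring: (s + 1)(s + 6) = 0.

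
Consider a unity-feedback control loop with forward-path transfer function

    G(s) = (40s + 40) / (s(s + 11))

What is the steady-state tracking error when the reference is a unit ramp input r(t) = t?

G(s) has one pole at the origin.
This is a Type 1 system. Kv = lim_{s→0} s·G(s) = 40/11.
e_ss = 1/Kv = 1/(40/11) = 11/40 ≈ 0.2750.

e_ss = 0.2750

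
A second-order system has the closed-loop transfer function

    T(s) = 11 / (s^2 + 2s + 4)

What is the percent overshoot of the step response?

Comparing s^2 + 2s + 4 to s^2 + 2ζωₙs + ωₙ²: ωₙ = 2 rad/s and ζ = 2/(2·2) = 0.5.
%OS = 100·exp(−πζ/√(1−ζ²)) = 100·exp(−π·0.5/√(1−0.5²)) ≈ 16.3%.

%OS ≈ 16.3%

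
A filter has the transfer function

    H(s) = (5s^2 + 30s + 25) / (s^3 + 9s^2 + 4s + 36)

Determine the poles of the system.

The poles are the roots of the denominator s^3 + 9s^2 + 4s + 36 = 0.
Trying s = -9: the polynomial evaluates to 0, so (s + 9) is a factor.
Dividing out leaves s^2 + 4 = 0.
The quadratic formula then gives s = 0 ± 2j.

s = 2j, -2j, -9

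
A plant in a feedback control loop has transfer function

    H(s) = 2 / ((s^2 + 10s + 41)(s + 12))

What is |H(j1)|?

|H(j1)| ≈ 0.004028

Substitute s = j1: numerator = 2, denominator = 470 + j160.
|H(j1)| = |2| / |470 + j160| = 2 / 496.49 ≈ 0.004028.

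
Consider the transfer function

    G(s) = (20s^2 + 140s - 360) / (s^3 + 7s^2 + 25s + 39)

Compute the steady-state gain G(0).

G(0) = -120/13 ≈ -9.231

Set s = 0: G(0) = (-360) / (39) = -120/13.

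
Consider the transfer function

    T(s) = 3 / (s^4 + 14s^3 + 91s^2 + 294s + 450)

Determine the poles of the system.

The poles are the roots of the denominator s^4 + 14s^3 + 91s^2 + 294s + 450 = 0.
No real roots exist; factor into two real quadratics: (s^2 + 6s + 18)(s^2 + 8s + 25) = 0.
Each quadratic gives a conjugate pair via the quadratic formula.

s = -3 ± 3j, -4 ± 3j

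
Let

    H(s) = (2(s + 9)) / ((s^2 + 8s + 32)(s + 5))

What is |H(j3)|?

|H(j3)| ≈ 0.09789

Substitute s = j3: numerator = 18 + j6, denominator = 43 + j189.
|H(j3)| = |18 + j6| / |43 + j189| = 18.974 / 193.83 ≈ 0.09789.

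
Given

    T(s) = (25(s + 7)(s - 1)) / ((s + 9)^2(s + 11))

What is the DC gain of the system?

At s = 0 each factor (s + a) contributes a and each (s^2 + bs + c) contributes c.
T(0) = 25·(7) · (-1) / ((9) · (11) · (9)) = -175/891 = -175/891.

T(0) = -175/891 ≈ -0.1964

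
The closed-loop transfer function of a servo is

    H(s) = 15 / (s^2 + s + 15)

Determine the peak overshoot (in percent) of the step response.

Comparing s^2 + s + 15 to s^2 + 2ζωₙs + ωₙ²: ωₙ = √15 ≈ 3.873 rad/s and ζ = 1/(2·√15) ≈ 0.1291.
%OS = 100·exp(−πζ/√(1−ζ²)) = 100·exp(−π·0.1291/√(1−0.1291²)) ≈ 66.4%.

%OS ≈ 66.4%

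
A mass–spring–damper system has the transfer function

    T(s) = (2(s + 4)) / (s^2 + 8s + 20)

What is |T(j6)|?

|T(j6)| ≈ 0.2850

Substitute s = j6: numerator = 8 + j12, denominator = -16 + j48.
|T(j6)| = |8 + j12| / |-16 + j48| = 14.422 / 50.596 ≈ 0.2850.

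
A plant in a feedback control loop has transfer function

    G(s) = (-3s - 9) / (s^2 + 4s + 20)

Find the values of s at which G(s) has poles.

s = -2 ± 4j

The poles are the roots of the denominator s^2 + 4s + 20 = 0.
Using the quadratic formula: s = (-4 ± √(-64))/2 = -2 ± 4j.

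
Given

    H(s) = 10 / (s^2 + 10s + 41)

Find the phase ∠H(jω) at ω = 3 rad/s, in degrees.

∠H(j3) ≈ -43.15°

At s = j3: numerator = 10, denominator = 32 + j30.
∠H = ∠num − ∠den = 0° − (43.152°) = -43.15°.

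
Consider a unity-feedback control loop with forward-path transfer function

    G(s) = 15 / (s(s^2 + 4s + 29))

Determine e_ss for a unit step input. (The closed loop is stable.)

G(s) has one pole at the origin.
This is a Type 1 system; for a step input the steady-state error is zero.

e_ss = 0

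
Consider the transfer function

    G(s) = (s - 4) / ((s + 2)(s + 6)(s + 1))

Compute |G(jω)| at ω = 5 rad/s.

Substitute s = j5: numerator = -4 + j5, denominator = -213 - j25.
|G(j5)| = |-4 + j5| / |-213 - j25| = 6.4031 / 214.46 ≈ 0.02986.

|G(j5)| ≈ 0.02986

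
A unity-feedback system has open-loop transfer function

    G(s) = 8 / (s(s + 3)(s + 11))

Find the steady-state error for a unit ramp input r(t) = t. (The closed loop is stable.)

e_ss = 4.125

G(s) has one pole at the origin.
This is a Type 1 system. Kv = lim_{s→0} s·G(s) = 8/33.
e_ss = 1/Kv = 1/(8/33) = 33/8 ≈ 4.125.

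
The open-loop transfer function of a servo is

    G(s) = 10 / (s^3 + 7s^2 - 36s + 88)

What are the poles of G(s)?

s = 2 ± 2j, -11

The poles are the roots of the denominator s^3 + 7s^2 - 36s + 88 = 0.
Trying s = -11: the polynomial evaluates to 0, so (s + 11) is a factor.
Dividing out leaves s^2 - 4s + 8 = 0.
The quadratic formula then gives s = 2 ± 2j.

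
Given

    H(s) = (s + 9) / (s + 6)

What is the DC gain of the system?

Set s = 0: H(0) = (9) / (6) = 3/2.

H(0) = 3/2 ≈ 1.500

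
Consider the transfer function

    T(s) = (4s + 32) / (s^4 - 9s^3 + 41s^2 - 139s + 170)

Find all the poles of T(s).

s = 1 ± 4j, 2, 5

The poles are the roots of the denominator s^4 - 9s^3 + 41s^2 - 139s + 170 = 0.
Trying s = 2: the polynomial evaluates to 0, so (s - 2) is a factor.
Dividing out leaves s^3 - 7s^2 + 27s - 85 = 0.
This factors further as (s^2 - 2s + 17)(s - 5) = 0.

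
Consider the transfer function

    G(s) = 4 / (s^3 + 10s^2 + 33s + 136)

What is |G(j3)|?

Substitute s = j3: numerator = 4, denominator = 46 + j72.
|G(j3)| = |4| / |46 + j72| = 4 / 85.440 ≈ 0.04682.

|G(j3)| ≈ 0.04682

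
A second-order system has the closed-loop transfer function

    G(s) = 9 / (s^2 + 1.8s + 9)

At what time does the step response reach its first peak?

t_p ≈ 1.098 s

Comparing s^2 + 1.8s + 9 to s^2 + 2ζωₙs + ωₙ²: ωₙ = 3 rad/s and ζ = 1.8/(2·3) = 0.3.
ζωₙ = 1.8/2 = 0.9, so ω_d = ωₙ√(1−ζ²) = √(ωₙ² − (ζωₙ)²) = √(9 − 0.9²) = √8.19 ≈ 2.862 rad/s.
t_p = π/ω_d = π/2.862 ≈ 1.098 s.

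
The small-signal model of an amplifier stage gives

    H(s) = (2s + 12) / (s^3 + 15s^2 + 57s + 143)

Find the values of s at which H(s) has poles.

s = -2 + 3j, -2 - 3j, -11

The poles are the roots of the denominator s^3 + 15s^2 + 57s + 143 = 0.
Trying s = -11: the polynomial evaluates to 0, so (s + 11) is a factor.
Dividing out leaves s^2 + 4s + 13 = 0.
The quadratic formula then gives s = -2 ± 3j.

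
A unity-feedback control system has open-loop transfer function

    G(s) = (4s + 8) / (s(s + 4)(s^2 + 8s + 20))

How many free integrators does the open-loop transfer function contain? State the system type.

Type 1

The denominator has 1 factor of s at the origin (free integrator), so this is a Type 1 system.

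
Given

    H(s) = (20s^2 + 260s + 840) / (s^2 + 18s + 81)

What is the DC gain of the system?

H(0) = 280/27 ≈ 10.37

Set s = 0: H(0) = (840) / (81) = 280/27.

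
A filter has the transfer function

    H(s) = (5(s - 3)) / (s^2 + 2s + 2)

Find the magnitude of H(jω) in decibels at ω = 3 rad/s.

Substitute s = j3: numerator = -15 + j15, denominator = -7 + j6.
|H(j3)| = |-15 + j15| / |-7 + j6| = 21.213 / 9.2195 ≈ 2.301.
In decibels: 20·log₁₀(2.301) ≈ 7.24 dB.

|H(j3)|_dB ≈ 7.24 dB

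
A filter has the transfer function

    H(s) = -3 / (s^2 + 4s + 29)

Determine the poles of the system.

s = -2 + 5j, -2 - 5j

The poles are the roots of the denominator s^2 + 4s + 29 = 0.
Using the quadratic formula: s = (-4 ± √(-100))/2 = -2 ± 5j.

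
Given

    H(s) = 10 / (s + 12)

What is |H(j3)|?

|H(j3)| ≈ 0.8085

Substitute s = j3: numerator = 10, denominator = 12 + j3.
|H(j3)| = |10| / |12 + j3| = 10 / 12.369 ≈ 0.8085.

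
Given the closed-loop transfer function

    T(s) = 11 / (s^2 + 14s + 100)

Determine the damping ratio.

ζ = 0.7

Compare the denominator to the standard form s^2 + 2ζωₙs + ωₙ².
ωₙ² = 100, so ωₙ = 10 rad/s.
2ζωₙ = 14, so ζ = 14/(2·10) = 0.7.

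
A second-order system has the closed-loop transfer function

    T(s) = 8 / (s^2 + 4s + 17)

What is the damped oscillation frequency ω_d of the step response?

ω_d ≈ 3.606 rad/s

Comparing s^2 + 4s + 17 to s^2 + 2ζωₙs + ωₙ²: ωₙ = √17 ≈ 4.123 rad/s and ζ = 4/(2·√17) ≈ 0.4851.
ζωₙ = 4/2 = 2, so ω_d = ωₙ√(1−ζ²) = √(ωₙ² − (ζωₙ)²) = √(17 − 2²) = √13 ≈ 3.606 rad/s.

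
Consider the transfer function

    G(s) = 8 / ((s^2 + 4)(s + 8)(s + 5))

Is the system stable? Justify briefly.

The poles can be read from the denominator factors: s = 2j, -2j, -8, -5.
Since the simple pole(s) at s = 2j, -2j lie on the jω-axis with none in the right half-plane, the system is marginally stable.

marginally stable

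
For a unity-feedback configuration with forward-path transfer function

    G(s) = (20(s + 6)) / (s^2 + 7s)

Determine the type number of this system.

The denominator has 1 factor of s at the origin (free integrator), so this is a Type 1 system.

Type 1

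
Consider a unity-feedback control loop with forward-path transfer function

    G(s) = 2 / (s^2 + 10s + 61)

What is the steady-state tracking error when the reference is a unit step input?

G(s) has no poles at the origin.
This is a Type 0 system. Kp = lim_{s→0} G(s) = 2/61.
e_ss = 1/(1 + Kp) = 1/(1 + 2/61) = 61/63 ≈ 0.9683.

e_ss = 0.9683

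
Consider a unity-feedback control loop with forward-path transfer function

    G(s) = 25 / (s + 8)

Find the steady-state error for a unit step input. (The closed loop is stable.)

G(s) has no poles at the origin.
This is a Type 0 system. Kp = lim_{s→0} G(s) = 25/8.
e_ss = 1/(1 + Kp) = 1/(1 + 25/8) = 8/33 ≈ 0.2424.

e_ss = 0.2424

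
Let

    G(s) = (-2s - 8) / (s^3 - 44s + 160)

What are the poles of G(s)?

s = 4 + 2j, 4 - 2j, -8

The poles are the roots of the denominator s^3 - 44s + 160 = 0.
Trying s = -8: the polynomial evaluates to 0, so (s + 8) is a factor.
Dividing out leaves s^2 - 8s + 20 = 0.
The quadratic formula then gives s = 4 ± 2j.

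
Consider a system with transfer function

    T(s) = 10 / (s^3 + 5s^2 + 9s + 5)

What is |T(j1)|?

|T(j1)| = 1.250

Substitute s = j1: numerator = 10, denominator = j8.
|T(j1)| = |10| / |j8| = 10 / 8 = 1.250.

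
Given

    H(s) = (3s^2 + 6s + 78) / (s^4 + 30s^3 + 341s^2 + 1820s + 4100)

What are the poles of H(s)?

The poles are the roots of the denominator s^4 + 30s^3 + 341s^2 + 1820s + 4100 = 0.
Trying s = -10: the polynomial evaluates to 0, so (s + 10) is a factor.
Dividing out leaves s^3 + 20s^2 + 141s + 410 = 0.
This factors further as (s + 10)(s^2 + 10s + 41) = 0.

s = -10, -10, -5 + 4j, -5 - 4j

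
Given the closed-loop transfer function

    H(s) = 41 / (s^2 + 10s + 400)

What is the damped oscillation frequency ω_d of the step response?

Comparing s^2 + 10s + 400 to s^2 + 2ζωₙs + ωₙ²: ωₙ = 20 rad/s and ζ = 10/(2·20) = 0.25.
ζωₙ = 10/2 = 5, so ω_d = ωₙ√(1−ζ²) = √(ωₙ² − (ζωₙ)²) = √(400 − 5²) = √375 ≈ 19.36 rad/s.

ω_d ≈ 19.36 rad/s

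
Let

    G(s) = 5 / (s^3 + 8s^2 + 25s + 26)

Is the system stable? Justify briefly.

stable

The denominator s^3 + 8s^2 + 25s + 26 factors as (s^2 + 6s + 13)(s + 2), giving poles at s = -3 + 2j, -3 - 2j, -2.
Since all poles lie strictly in the left half-plane, the system is stable.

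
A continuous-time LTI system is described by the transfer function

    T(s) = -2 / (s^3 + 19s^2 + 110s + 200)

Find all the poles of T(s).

The poles are the roots of the denominator s^3 + 19s^2 + 110s + 200 = 0.
Trying s = -10: the polynomial evaluates to 0, so (s + 10) is a factor.
Dividing out leaves s^2 + 9s + 20 = 0.
Factoring the quadratic: (s + 5)(s + 4) = 0.

s = -10, -5, -4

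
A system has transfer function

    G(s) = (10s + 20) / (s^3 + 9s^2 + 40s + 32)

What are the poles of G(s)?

The poles are the roots of the denominator s^3 + 9s^2 + 40s + 32 = 0.
Trying s = -1: the polynomial evaluates to 0, so (s + 1) is a factor.
Dividing out leaves s^2 + 8s + 32 = 0.
The quadratic formula then gives s = -4 ± 4j.

s = -4 ± 4j, -1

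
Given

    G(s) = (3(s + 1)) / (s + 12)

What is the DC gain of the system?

Set s = 0: G(0) = (3) / (12) = 1/4.

G(0) = 1/4 ≈ 0.2500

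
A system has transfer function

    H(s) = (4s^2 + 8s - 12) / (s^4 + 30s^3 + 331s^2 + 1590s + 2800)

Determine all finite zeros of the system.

s = -3, 1

Set the numerator to zero: 4s^2 + 8s - 12 = 0, i.e. 4·(s^2 + 2s - 3) = 0.
Factoring: (s + 3)(s - 1) = 0.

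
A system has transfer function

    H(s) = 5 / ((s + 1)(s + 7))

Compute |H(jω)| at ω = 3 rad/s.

Substitute s = j3: numerator = 5, denominator = -2 + j24.
|H(j3)| = |5| / |-2 + j24| = 5 / 24.083 ≈ 0.2076.

|H(j3)| ≈ 0.2076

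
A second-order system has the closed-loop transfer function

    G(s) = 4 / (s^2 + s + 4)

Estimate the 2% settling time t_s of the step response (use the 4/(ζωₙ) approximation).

Comparing s^2 + s + 4 to s^2 + 2ζωₙs + ωₙ²: ωₙ = 2 rad/s and ζ = 1/(2·2) = 0.25.
ζωₙ = 1/2 = 0.5, so t_s ≈ 4/(ζωₙ) = 4/0.5 = 8 s.

t_s ≈ 8 s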